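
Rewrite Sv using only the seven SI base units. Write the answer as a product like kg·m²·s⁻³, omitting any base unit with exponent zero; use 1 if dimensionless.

Sv = m²·s⁻².

m²·s⁻²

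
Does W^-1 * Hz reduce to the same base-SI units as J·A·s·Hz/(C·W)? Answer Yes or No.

Left side:
  W = J/s (power = energy per time),
      = kg·m²·s⁻³.
  So W⁻¹ = kg⁻¹·m⁻²·s³.
  Hz = 1/s = s⁻¹ (frequency is cycles per second).
  Combining: W⁻¹·Hz = (kg⁻¹·m⁻²·s³) · s⁻¹ = kg⁻¹·m⁻²·s².
Right side:
  C = A·s = s·A (charge = current × time).
  So C⁻¹ = s⁻¹·A⁻¹.
  J = N·m (work = force × distance),
      = kg·m²·s⁻².
  W = J/s (power = energy per time),
      = kg·m²·s⁻³.
  So W⁻¹ = kg⁻¹·m⁻²·s³.
  Hz = 1/s = s⁻¹ (frequency is cycles per second).
  Combining: C⁻¹·J·A·s·W⁻¹·Hz = (s⁻¹·A⁻¹) · (kg·m²·s⁻²) · A · s · (kg⁻¹·m⁻²·s³) · s⁻¹ = 1.
Left is kg⁻¹·m⁻²·s²; right is 1 — different.

No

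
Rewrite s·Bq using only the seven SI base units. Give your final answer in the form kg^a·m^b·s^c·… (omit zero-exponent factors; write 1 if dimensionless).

1

Bq = s⁻¹.
Combining: s·Bq = s · s⁻¹ = 1.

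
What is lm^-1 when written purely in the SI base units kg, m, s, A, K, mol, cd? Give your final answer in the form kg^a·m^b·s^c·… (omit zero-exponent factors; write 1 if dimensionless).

lm = cd.
So lm⁻¹ = cd⁻¹.

cd⁻¹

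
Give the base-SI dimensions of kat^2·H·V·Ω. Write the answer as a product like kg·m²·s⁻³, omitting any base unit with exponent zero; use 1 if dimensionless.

kat = mol/s = s⁻¹·mol (catalytic activity).
So kat² = s⁻²·mol².
H = Wb/A (inductance = flux per current),
    = kg·m²·s⁻²·A⁻².
V = W/A (potential = power per current),
    = kg·m²·s⁻³·A⁻¹.
Ω = V/A (resistance = voltage per current),
    = kg·m²·s⁻³·A⁻².
Combining: kat²·H·V·Ω = (s⁻²·mol²) · (kg·m²·s⁻²·A⁻²) · (kg·m²·s⁻³·A⁻¹) · (kg·m²·s⁻³·A⁻²) = kg³·m⁶·s⁻¹⁰·A⁻⁵·mol².

kg³·m⁶·s⁻¹⁰·A⁻⁵·mol²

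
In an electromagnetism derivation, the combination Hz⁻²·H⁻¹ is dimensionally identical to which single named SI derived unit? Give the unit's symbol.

F

Hz = 1/s = s⁻¹ (frequency is cycles per second).
So Hz⁻² = s².
H = Wb/A (inductance = flux per current),
    = kg·m²·s⁻²·A⁻².
So H⁻¹ = kg⁻¹·m⁻²·s²·A².
Combining: Hz⁻²·H⁻¹ = s² · (kg⁻¹·m⁻²·s²·A²) = kg⁻¹·m⁻²·s⁴·A².
kg⁻¹·m⁻²·s⁴·A² is the base-SI form of the farad.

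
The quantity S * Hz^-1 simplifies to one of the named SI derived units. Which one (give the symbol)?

F

S = 1/Ω (conductance is reciprocal resistance),
    = kg⁻¹·m⁻²·s³·A².
Hz = 1/s = s⁻¹ (frequency is cycles per second).
So Hz⁻¹ = s.
Combining: S·Hz⁻¹ = (kg⁻¹·m⁻²·s³·A²) · s = kg⁻¹·m⁻²·s⁴·A².
kg⁻¹·m⁻²·s⁴·A² is the base-SI form of the farad.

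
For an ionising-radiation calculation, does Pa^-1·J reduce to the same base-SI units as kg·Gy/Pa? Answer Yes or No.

Yes

Left side:
  Pa = kg·m⁻¹·s⁻².
  So Pa⁻¹ = kg⁻¹·m·s².
  J = kg·m²·s⁻².
  Combining: Pa⁻¹·J = (kg⁻¹·m·s²) · (kg·m²·s⁻²) = m³.
Right side:
  Gy = J/kg (absorbed dose = energy per mass),
      = m²·s⁻².
  Pa = N/m² (pressure = force per area),
      = kg·m⁻¹·s⁻².
  So Pa⁻¹ = kg⁻¹·m·s².
  Combining: kg·Gy·Pa⁻¹ = kg · (m²·s⁻²) · (kg⁻¹·m·s²) = m³.
Both reduce to m³.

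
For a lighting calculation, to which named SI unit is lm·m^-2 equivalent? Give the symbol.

lx

lm = cd·sr = cd (luminous flux; sr is dimensionless).
Combining: lm·m⁻² = cd · m⁻² = m⁻²·cd.
m⁻²·cd is the base-SI form of the lux.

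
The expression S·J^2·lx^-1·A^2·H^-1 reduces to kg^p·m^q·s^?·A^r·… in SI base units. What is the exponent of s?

1

S = kg⁻¹·m⁻²·s³·A².
J = kg·m²·s⁻².
So J² = kg²·m⁴·s⁻⁴.
lx = m⁻²·cd.
So lx⁻¹ = m²·cd⁻¹.
H = kg·m²·s⁻²·A⁻².
So H⁻¹ = kg⁻¹·m⁻²·s²·A².
Combining: S·J²·lx⁻¹·A²·H⁻¹ = (kg⁻¹·m⁻²·s³·A²) · (kg²·m⁴·s⁻⁴) · (m²·cd⁻¹) · A² · (kg⁻¹·m⁻²·s²·A²) = m²·s·A⁶·cd⁻¹.
The exponent of s is 1.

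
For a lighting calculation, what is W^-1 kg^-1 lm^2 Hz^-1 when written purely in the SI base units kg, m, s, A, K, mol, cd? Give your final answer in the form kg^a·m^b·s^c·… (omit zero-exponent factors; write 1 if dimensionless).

W = J/s (power = energy per time),
    = kg·m²·s⁻³.
So W⁻¹ = kg⁻¹·m⁻²·s³.
lm = cd·sr = cd (luminous flux; sr is dimensionless).
So lm² = cd².
Hz = 1/s = s⁻¹ (frequency is cycles per second).
So Hz⁻¹ = s.
Combining: W⁻¹·kg⁻¹·lm²·Hz⁻¹ = (kg⁻¹·m⁻²·s³) · kg⁻¹ · cd² · s = kg⁻²·m⁻²·s⁴·cd².

kg⁻²·m⁻²·s⁴·cd²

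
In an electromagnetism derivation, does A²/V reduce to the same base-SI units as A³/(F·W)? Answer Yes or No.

Left side:
  V = W/A (potential = power per current),
      = kg·m²·s⁻³·A⁻¹.
  So V⁻¹ = kg⁻¹·m⁻²·s³·A.
  Combining: V⁻¹·A² = (kg⁻¹·m⁻²·s³·A) · A² = kg⁻¹·m⁻²·s³·A³.
Right side:
  F = C/V (capacitance = charge per voltage),
      = A·s/(kg·m²·s⁻³·A⁻¹) (substituting C and V),
      = kg⁻¹·m⁻²·s⁴·A².
  So F⁻¹ = kg·m²·s⁻⁴·A⁻².
  W = J/s (power = energy per time),
      = kg·m²·s⁻³.
  So W⁻¹ = kg⁻¹·m⁻²·s³.
  Combining: A³·F⁻¹·W⁻¹ = A³ · (kg·m²·s⁻⁴·A⁻²) · (kg⁻¹·m⁻²·s³) = s⁻¹·A.
Left is kg⁻¹·m⁻²·s³·A³; right is s⁻¹·A — different.

No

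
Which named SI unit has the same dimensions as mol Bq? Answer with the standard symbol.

kat

Bq = 1/s = s⁻¹ (activity is decays per second).
Combining: mol·Bq = mol · s⁻¹ = s⁻¹·mol.
s⁻¹·mol is the base-SI form of the katal.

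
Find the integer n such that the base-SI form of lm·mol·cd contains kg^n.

lm = cd·sr = cd (luminous flux; sr is dimensionless).
Combining: lm·mol·cd = cd · mol · cd = mol·cd².
The exponent of kg is 0.

0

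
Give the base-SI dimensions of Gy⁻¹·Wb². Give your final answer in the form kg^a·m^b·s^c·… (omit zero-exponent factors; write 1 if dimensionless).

kg²·m²·s⁻²·A⁻²

Gy = J/kg (absorbed dose = energy per mass),
    = m²·s⁻².
So Gy⁻¹ = m⁻²·s².
Wb = V·s (flux: a volt is a weber per second),
    = kg·m²·s⁻²·A⁻¹.
So Wb² = kg²·m⁴·s⁻⁴·A⁻².
Combining: Gy⁻¹·Wb² = (m⁻²·s²) · (kg²·m⁴·s⁻⁴·A⁻²) = kg²·m²·s⁻²·A⁻².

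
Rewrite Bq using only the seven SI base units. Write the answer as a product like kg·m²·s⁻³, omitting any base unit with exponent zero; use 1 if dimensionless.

s⁻¹

Bq = s⁻¹.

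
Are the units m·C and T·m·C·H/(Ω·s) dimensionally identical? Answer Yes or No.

Left side:
  C = s·A.
  Combining: m·C = m · (s·A) = m·s·A.
Right side:
  T = Wb/m² (flux density = flux per area),
      = kg·s⁻²·A⁻¹.
  C = A·s = s·A (charge = current × time).
  Ω = V/A (resistance = voltage per current),
      = kg·m²·s⁻³·A⁻².
  So Ω⁻¹ = kg⁻¹·m⁻²·s³·A².
  H = Wb/A (inductance = flux per current),
      = kg·m²·s⁻²·A⁻².
  Combining: T·m·C·Ω⁻¹·s⁻¹·H = (kg·s⁻²·A⁻¹) · m · (s·A) · (kg⁻¹·m⁻²·s³·A²) · s⁻¹ · (kg·m²·s⁻²·A⁻²) = kg·m·s⁻¹.
Left is m·s·A; right is kg·m·s⁻¹ — different.

No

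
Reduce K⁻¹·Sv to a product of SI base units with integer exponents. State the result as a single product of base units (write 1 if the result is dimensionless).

Sv = m²·s⁻².
Combining: K⁻¹·Sv = K⁻¹ · (m²·s⁻²) = m²·s⁻²·K⁻¹.

m²·s⁻²·K⁻¹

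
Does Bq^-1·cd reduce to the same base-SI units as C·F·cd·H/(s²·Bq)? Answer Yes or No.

No

Left side:
  Bq = 1/s = s⁻¹ (activity is decays per second).
  So Bq⁻¹ = s.
  Combining: Bq⁻¹·cd = s · cd = s·cd.
Right side:
  C = s·A.
  F = kg⁻¹·m⁻²·s⁴·A².
  Bq = s⁻¹.
  So Bq⁻¹ = s.
  H = kg·m²·s⁻²·A⁻².
  Combining: C·s⁻²·F·cd·Bq⁻¹·H = (s·A) · s⁻² · (kg⁻¹·m⁻²·s⁴·A²) · cd · s · (kg·m²·s⁻²·A⁻²) = s²·A·cd.
Left is s·cd; right is s²·A·cd — different.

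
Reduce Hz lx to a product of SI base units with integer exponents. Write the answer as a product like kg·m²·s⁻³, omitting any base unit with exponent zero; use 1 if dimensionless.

Hz = 1/s = s⁻¹ (frequency is cycles per second).
lx = lm/m² (illuminance = luminous flux per area),
    = m⁻²·cd.
Combining: Hz·lx = s⁻¹ · (m⁻²·cd) = m⁻²·s⁻¹·cd.

m⁻²·s⁻¹·cd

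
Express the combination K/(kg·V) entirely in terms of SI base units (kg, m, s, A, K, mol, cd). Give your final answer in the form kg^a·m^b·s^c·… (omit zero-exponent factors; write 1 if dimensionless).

V = kg·m²·s⁻³·A⁻¹.
So V⁻¹ = kg⁻¹·m⁻²·s³·A.
Combining: K·kg⁻¹·V⁻¹ = K · kg⁻¹ · (kg⁻¹·m⁻²·s³·A) = kg⁻²·m⁻²·s³·A·K.

kg⁻²·m⁻²·s³·A·K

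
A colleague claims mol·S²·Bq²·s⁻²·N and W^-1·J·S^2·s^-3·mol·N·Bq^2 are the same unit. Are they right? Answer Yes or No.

Left side:
  S = kg⁻¹·m⁻²·s³·A².
  So S² = kg⁻²·m⁻⁴·s⁶·A⁴.
  Bq = s⁻¹.
  So Bq² = s⁻².
  N = kg·m·s⁻².
  Combining: mol·S²·Bq²·s⁻²·N = mol · (kg⁻²·m⁻⁴·s⁶·A⁴) · s⁻² · s⁻² · (kg·m·s⁻²) = kg⁻¹·m⁻³·A⁴·mol.
Right side:
  W = kg·m²·s⁻³.
  So W⁻¹ = kg⁻¹·m⁻²·s³.
  J = kg·m²·s⁻².
  S = kg⁻¹·m⁻²·s³·A².
  So S² = kg⁻²·m⁻⁴·s⁶·A⁴.
  N = kg·m·s⁻².
  Bq = s⁻¹.
  So Bq² = s⁻².
  Combining: W⁻¹·J·S²·s⁻³·mol·N·Bq² = (kg⁻¹·m⁻²·s³) · (kg·m²·s⁻²) · (kg⁻²·m⁻⁴·s⁶·A⁴) · s⁻³ · mol · (kg·m·s⁻²) · s⁻² = kg⁻¹·m⁻³·A⁴·mol.
Both reduce to kg⁻¹·m⁻³·A⁴·mol.

Yes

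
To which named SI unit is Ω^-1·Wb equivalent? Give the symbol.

C

Ω = V/A (resistance = voltage per current),
    = kg·m²·s⁻³·A⁻².
So Ω⁻¹ = kg⁻¹·m⁻²·s³·A².
Wb = V·s (flux: a volt is a weber per second),
    = kg·m²·s⁻²·A⁻¹.
Combining: Ω⁻¹·Wb = (kg⁻¹·m⁻²·s³·A²) · (kg·m²·s⁻²·A⁻¹) = s·A.
s·A is the base-SI form of the coulomb.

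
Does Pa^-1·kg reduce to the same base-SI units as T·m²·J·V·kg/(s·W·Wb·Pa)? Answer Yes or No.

No

Left side:
  Pa = kg·m⁻¹·s⁻².
  So Pa⁻¹ = kg⁻¹·m·s².
  Combining: Pa⁻¹·kg = (kg⁻¹·m·s²) · kg = m·s².
Right side:
  T = Wb/m² (flux density = flux per area),
      = kg·s⁻²·A⁻¹.
  J = N·m (work = force × distance),
      = kg·m²·s⁻².
  W = J/s (power = energy per time),
      = kg·m²·s⁻³.
  So W⁻¹ = kg⁻¹·m⁻²·s³.
  V = W/A (potential = power per current),
      = kg·m²·s⁻³·A⁻¹.
  Wb = V·s (flux: a volt is a weber per second),
      = kg·m²·s⁻²·A⁻¹.
  So Wb⁻¹ = kg⁻¹·m⁻²·s²·A.
  Pa = N/m² (pressure = force per area),
      = kg·m⁻¹·s⁻².
  So Pa⁻¹ = kg⁻¹·m·s².
  Combining: T·s⁻¹·m²·J·W⁻¹·V·Wb⁻¹·kg·Pa⁻¹ = (kg·s⁻²·A⁻¹) · s⁻¹ · m² · (kg·m²·s⁻²) · (kg⁻¹·m⁻²·s³) · (kg·m²·s⁻³·A⁻¹) · (kg⁻¹·m⁻²·s²·A) · kg · (kg⁻¹·m·s²) = kg·m³·s⁻¹·A⁻¹.
Left is m·s²; right is kg·m³·s⁻¹·A⁻¹ — different.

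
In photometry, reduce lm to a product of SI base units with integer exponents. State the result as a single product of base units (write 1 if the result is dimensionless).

lm = cd·sr = cd (luminous flux; sr is dimensionless).

cd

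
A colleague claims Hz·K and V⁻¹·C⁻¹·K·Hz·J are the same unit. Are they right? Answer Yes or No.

Left side:
  Hz = 1/s = s⁻¹ (frequency is cycles per second).
  Combining: Hz·K = s⁻¹ · K = s⁻¹·K.
Right side:
  V = W/A (potential = power per current),
      = kg·m²·s⁻³·A⁻¹.
  So V⁻¹ = kg⁻¹·m⁻²·s³·A.
  C = A·s = s·A (charge = current × time).
  So C⁻¹ = s⁻¹·A⁻¹.
  Hz = 1/s = s⁻¹ (frequency is cycles per second).
  J = N·m (work = force × distance),
      = kg·m²·s⁻².
  Combining: V⁻¹·C⁻¹·K·Hz·J = (kg⁻¹·m⁻²·s³·A) · (s⁻¹·A⁻¹) · K · s⁻¹ · (kg·m²·s⁻²) = s⁻¹·K.
Both reduce to s⁻¹·K.

Yes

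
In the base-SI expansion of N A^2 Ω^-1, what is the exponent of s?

1

N = kg·m/s² = kg·m·s⁻² (force = mass × acceleration).
Ω = V/A (resistance = voltage per current),
    = kg·m²·s⁻³·A⁻².
So Ω⁻¹ = kg⁻¹·m⁻²·s³·A².
Combining: N·A²·Ω⁻¹ = (kg·m·s⁻²) · A² · (kg⁻¹·m⁻²·s³·A²) = m⁻¹·s·A⁴.
The exponent of s is 1.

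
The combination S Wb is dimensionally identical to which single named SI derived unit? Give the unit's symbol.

C

S = 1/Ω (conductance is reciprocal resistance),
    = kg⁻¹·m⁻²·s³·A².
Wb = V·s (flux: a volt is a weber per second),
    = kg·m²·s⁻²·A⁻¹.
Combining: S·Wb = (kg⁻¹·m⁻²·s³·A²) · (kg·m²·s⁻²·A⁻¹) = s·A.
s·A is the base-SI form of the coulomb.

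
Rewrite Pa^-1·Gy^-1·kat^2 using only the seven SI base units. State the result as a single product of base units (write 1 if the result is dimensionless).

kg⁻¹·m⁻¹·s²·mol²

Pa = N/m² (pressure = force per area),
    = kg·m⁻¹·s⁻².
So Pa⁻¹ = kg⁻¹·m·s².
Gy = J/kg (absorbed dose = energy per mass),
    = m²·s⁻².
So Gy⁻¹ = m⁻²·s².
kat = mol/s = s⁻¹·mol (catalytic activity).
So kat² = s⁻²·mol².
Combining: Pa⁻¹·Gy⁻¹·kat² = (kg⁻¹·m·s²) · (m⁻²·s²) · (s⁻²·mol²) = kg⁻¹·m⁻¹·s²·mol².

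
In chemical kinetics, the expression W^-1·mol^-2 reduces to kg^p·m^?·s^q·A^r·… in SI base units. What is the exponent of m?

W = kg·m²·s⁻³.
So W⁻¹ = kg⁻¹·m⁻²·s³.
Combining: W⁻¹·mol⁻² = (kg⁻¹·m⁻²·s³) · mol⁻² = kg⁻¹·m⁻²·s³·mol⁻².
The exponent of m is -2.

-2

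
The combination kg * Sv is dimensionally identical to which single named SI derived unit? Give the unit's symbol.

J

Sv = m²·s⁻².
Combining: kg·Sv = kg · (m²·s⁻²) = kg·m²·s⁻².
kg·m²·s⁻² is the base-SI form of the joule.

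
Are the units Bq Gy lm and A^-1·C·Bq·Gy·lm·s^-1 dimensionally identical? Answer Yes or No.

Yes

Left side:
  Bq = 1/s = s⁻¹ (activity is decays per second).
  Gy = J/kg (absorbed dose = energy per mass),
      = m²·s⁻².
  lm = cd·sr = cd (luminous flux; sr is dimensionless).
  Combining: Bq·Gy·lm = s⁻¹ · (m²·s⁻²) · cd = m²·s⁻³·cd.
Right side:
  C = A·s = s·A (charge = current × time).
  Bq = 1/s = s⁻¹ (activity is decays per second).
  Gy = J/kg (absorbed dose = energy per mass),
      = m²·s⁻².
  lm = cd·sr = cd (luminous flux; sr is dimensionless).
  Combining: A⁻¹·C·Bq·Gy·lm·s⁻¹ = A⁻¹ · (s·A) · s⁻¹ · (m²·s⁻²) · cd · s⁻¹ = m²·s⁻³·cd.
Both reduce to m²·s⁻³·cd.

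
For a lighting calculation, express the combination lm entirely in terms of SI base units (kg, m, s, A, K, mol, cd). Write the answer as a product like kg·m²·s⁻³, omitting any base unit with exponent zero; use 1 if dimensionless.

lm = cd.

cd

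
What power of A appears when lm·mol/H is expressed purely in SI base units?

2

lm = cd·sr = cd (luminous flux; sr is dimensionless).
H = Wb/A (inductance = flux per current),
    = kg·m²·s⁻²·A⁻².
So H⁻¹ = kg⁻¹·m⁻²·s²·A².
Combining: lm·H⁻¹·mol = cd · (kg⁻¹·m⁻²·s²·A²) · mol = kg⁻¹·m⁻²·s²·A²·mol·cd.
The exponent of A is 2.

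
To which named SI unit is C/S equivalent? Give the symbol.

C = s·A.
S = kg⁻¹·m⁻²·s³·A².
So S⁻¹ = kg·m²·s⁻³·A⁻².
Combining: C·S⁻¹ = (s·A) · (kg·m²·s⁻³·A⁻²) = kg·m²·s⁻²·A⁻¹.
kg·m²·s⁻²·A⁻¹ is the base-SI form of the weber.

Wb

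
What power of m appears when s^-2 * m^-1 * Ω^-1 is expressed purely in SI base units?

-3

Ω = kg·m²·s⁻³·A⁻².
So Ω⁻¹ = kg⁻¹·m⁻²·s³·A².
Combining: s⁻²·m⁻¹·Ω⁻¹ = s⁻² · m⁻¹ · (kg⁻¹·m⁻²·s³·A²) = kg⁻¹·m⁻³·s·A².
The exponent of m is -3.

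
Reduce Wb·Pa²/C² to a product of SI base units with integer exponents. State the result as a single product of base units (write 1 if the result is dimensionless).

Wb = kg·m²·s⁻²·A⁻¹.
Pa = kg·m⁻¹·s⁻².
So Pa² = kg²·m⁻²·s⁻⁴.
C = s·A.
So C⁻² = s⁻²·A⁻².
Combining: Wb·Pa²·C⁻² = (kg·m²·s⁻²·A⁻¹) · (kg²·m⁻²·s⁻⁴) · (s⁻²·A⁻²) = kg³·s⁻⁸·A⁻³.

kg³·s⁻⁸·A⁻³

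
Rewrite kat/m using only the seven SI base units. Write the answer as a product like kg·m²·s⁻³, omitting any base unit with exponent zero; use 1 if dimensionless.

kat = mol/s = s⁻¹·mol (catalytic activity).
Combining: m⁻¹·kat = m⁻¹ · (s⁻¹·mol) = m⁻¹·s⁻¹·mol.

m⁻¹·s⁻¹·mol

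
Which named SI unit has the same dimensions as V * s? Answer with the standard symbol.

Wb

V = W/A (potential = power per current),
    = kg·m²·s⁻³·A⁻¹.
Combining: V·s = (kg·m²·s⁻³·A⁻¹) · s = kg·m²·s⁻²·A⁻¹.
kg·m²·s⁻²·A⁻¹ is the base-SI form of the weber.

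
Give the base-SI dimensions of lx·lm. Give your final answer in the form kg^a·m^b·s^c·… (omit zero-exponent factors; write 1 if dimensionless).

lx = lm/m² (illuminance = luminous flux per area),
    = m⁻²·cd.
lm = cd·sr = cd (luminous flux; sr is dimensionless).
Combining: lx·lm = (m⁻²·cd) · cd = m⁻²·cd².

m⁻²·cd²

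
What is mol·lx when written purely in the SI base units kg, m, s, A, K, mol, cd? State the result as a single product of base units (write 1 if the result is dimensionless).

lx = m⁻²·cd.
Combining: mol·lx = mol · (m⁻²·cd) = m⁻²·mol·cd.

m⁻²·mol·cd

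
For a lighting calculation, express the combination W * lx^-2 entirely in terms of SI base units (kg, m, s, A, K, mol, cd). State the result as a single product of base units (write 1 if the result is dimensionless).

W = kg·m²·s⁻³.
lx = m⁻²·cd.
So lx⁻² = m⁴·cd⁻².
Combining: W·lx⁻² = (kg·m²·s⁻³) · (m⁴·cd⁻²) = kg·m⁶·s⁻³·cd⁻².

kg·m⁶·s⁻³·cd⁻²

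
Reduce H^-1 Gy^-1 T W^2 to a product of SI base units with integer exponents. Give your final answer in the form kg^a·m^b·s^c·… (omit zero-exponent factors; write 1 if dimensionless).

H = Wb/A (inductance = flux per current),
    = kg·m²·s⁻²·A⁻².
So H⁻¹ = kg⁻¹·m⁻²·s²·A².
Gy = J/kg (absorbed dose = energy per mass),
    = m²·s⁻².
So Gy⁻¹ = m⁻²·s².
T = Wb/m² (flux density = flux per area),
    = kg·s⁻²·A⁻¹.
W = J/s (power = energy per time),
    = kg·m²·s⁻³.
So W² = kg²·m⁴·s⁻⁶.
Combining: H⁻¹·Gy⁻¹·T·W² = (kg⁻¹·m⁻²·s²·A²) · (m⁻²·s²) · (kg·s⁻²·A⁻¹) · (kg²·m⁴·s⁻⁶) = kg²·s⁻⁴·A.

kg²·s⁻⁴·A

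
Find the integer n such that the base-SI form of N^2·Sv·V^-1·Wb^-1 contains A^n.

N = kg·m/s² = kg·m·s⁻² (force = mass × acceleration).
So N² = kg²·m²·s⁻⁴.
Sv = J/kg (equivalent dose = energy per mass),
    = m²·s⁻².
V = W/A (potential = power per current),
    = kg·m²·s⁻³·A⁻¹.
So V⁻¹ = kg⁻¹·m⁻²·s³·A.
Wb = V·s (flux: a volt is a weber per second),
    = kg·m²·s⁻²·A⁻¹.
So Wb⁻¹ = kg⁻¹·m⁻²·s²·A.
Combining: N²·Sv·V⁻¹·Wb⁻¹ = (kg²·m²·s⁻⁴) · (m²·s⁻²) · (kg⁻¹·m⁻²·s³·A) · (kg⁻¹·m⁻²·s²·A) = s⁻¹·A².
The exponent of A is 2.

2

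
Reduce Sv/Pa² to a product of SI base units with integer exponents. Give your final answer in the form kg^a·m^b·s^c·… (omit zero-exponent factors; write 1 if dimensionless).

kg⁻²·m⁴·s²

Pa = N/m² (pressure = force per area),
    = kg·m⁻¹·s⁻².
So Pa⁻² = kg⁻²·m²·s⁴.
Sv = J/kg (equivalent dose = energy per mass),
    = m²·s⁻².
Combining: Pa⁻²·Sv = (kg⁻²·m²·s⁴) · (m²·s⁻²) = kg⁻²·m⁴·s².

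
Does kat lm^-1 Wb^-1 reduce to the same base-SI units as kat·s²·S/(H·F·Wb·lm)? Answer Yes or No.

Left side:
  kat = mol/s = s⁻¹·mol (catalytic activity).
  lm = cd·sr = cd (luminous flux; sr is dimensionless).
  So lm⁻¹ = cd⁻¹.
  Wb = V·s (flux: a volt is a weber per second),
      = kg·m²·s⁻²·A⁻¹.
  So Wb⁻¹ = kg⁻¹·m⁻²·s²·A.
  Combining: kat·lm⁻¹·Wb⁻¹ = (s⁻¹·mol) · cd⁻¹ · (kg⁻¹·m⁻²·s²·A) = kg⁻¹·m⁻²·s·A·mol·cd⁻¹.
Right side:
  H = Wb/A (inductance = flux per current),
      = kg·m²·s⁻²·A⁻².
  So H⁻¹ = kg⁻¹·m⁻²·s²·A².
  kat = mol/s = s⁻¹·mol (catalytic activity).
  S = 1/Ω (conductance is reciprocal resistance),
      = kg⁻¹·m⁻²·s³·A².
  F = C/V (capacitance = charge per voltage),
      = A·s/(kg·m²·s⁻³·A⁻¹) (substituting C and V),
      = kg⁻¹·m⁻²·s⁴·A².
  So F⁻¹ = kg·m²·s⁻⁴·A⁻².
  Wb = V·s (flux: a volt is a weber per second),
      = kg·m²·s⁻²·A⁻¹.
  So Wb⁻¹ = kg⁻¹·m⁻²·s²·A.
  lm = cd·sr = cd (luminous flux; sr is dimensionless).
  So lm⁻¹ = cd⁻¹.
  Combining: H⁻¹·kat·s²·S·F⁻¹·Wb⁻¹·lm⁻¹ = (kg⁻¹·m⁻²·s²·A²) · (s⁻¹·mol) · s² · (kg⁻¹·m⁻²·s³·A²) · (kg·m²·s⁻⁴·A⁻²) · (kg⁻¹·m⁻²·s²·A) · cd⁻¹ = kg⁻²·m⁻⁴·s⁴·A³·mol·cd⁻¹.
Left is kg⁻¹·m⁻²·s·A·mol·cd⁻¹; right is kg⁻²·m⁻⁴·s⁴·A³·mol·cd⁻¹ — different.

No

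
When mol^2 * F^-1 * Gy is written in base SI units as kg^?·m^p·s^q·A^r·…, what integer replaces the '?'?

F = C/V (capacitance = charge per voltage),
    = A·s/(kg·m²·s⁻³·A⁻¹) (substituting C and V),
    = kg⁻¹·m⁻²·s⁴·A².
So F⁻¹ = kg·m²·s⁻⁴·A⁻².
Gy = J/kg (absorbed dose = energy per mass),
    = m²·s⁻².
Combining: mol²·F⁻¹·Gy = mol² · (kg·m²·s⁻⁴·A⁻²) · (m²·s⁻²) = kg·m⁴·s⁻⁶·A⁻²·mol².
The exponent of kg is 1.

1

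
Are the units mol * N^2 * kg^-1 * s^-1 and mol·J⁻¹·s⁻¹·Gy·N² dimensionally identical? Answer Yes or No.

Yes

Left side:
  N = kg·m/s² = kg·m·s⁻² (force = mass × acceleration).
  So N² = kg²·m²·s⁻⁴.
  Combining: mol·N²·kg⁻¹·s⁻¹ = mol · (kg²·m²·s⁻⁴) · kg⁻¹ · s⁻¹ = kg·m²·s⁻⁵·mol.
Right side:
  J = N·m (work = force × distance),
      = kg·m²·s⁻².
  So J⁻¹ = kg⁻¹·m⁻²·s².
  Gy = J/kg (absorbed dose = energy per mass),
      = m²·s⁻².
  N = kg·m/s² = kg·m·s⁻² (force = mass × acceleration).
  So N² = kg²·m²·s⁻⁴.
  Combining: mol·J⁻¹·s⁻¹·Gy·N² = mol · (kg⁻¹·m⁻²·s²) · s⁻¹ · (m²·s⁻²) · (kg²·m²·s⁻⁴) = kg·m²·s⁻⁵·mol.
Both reduce to kg·m²·s⁻⁵·mol.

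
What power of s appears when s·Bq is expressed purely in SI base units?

0

Bq = 1/s = s⁻¹ (activity is decays per second).
Combining: s·Bq = s · s⁻¹ = 1.
The exponent of s is 0.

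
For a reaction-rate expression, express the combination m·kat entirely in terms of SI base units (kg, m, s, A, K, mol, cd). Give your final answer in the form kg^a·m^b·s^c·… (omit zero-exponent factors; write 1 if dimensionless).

m·s⁻¹·mol

kat = s⁻¹·mol.
Combining: m·kat = m · (s⁻¹·mol) = m·s⁻¹·mol.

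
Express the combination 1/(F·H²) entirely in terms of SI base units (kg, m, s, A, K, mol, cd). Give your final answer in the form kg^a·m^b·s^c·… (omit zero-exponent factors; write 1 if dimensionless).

F = kg⁻¹·m⁻²·s⁴·A².
So F⁻¹ = kg·m²·s⁻⁴·A⁻².
H = kg·m²·s⁻²·A⁻².
So H⁻² = kg⁻²·m⁻⁴·s⁴·A⁴.
Combining: F⁻¹·H⁻² = (kg·m²·s⁻⁴·A⁻²) · (kg⁻²·m⁻⁴·s⁴·A⁴) = kg⁻¹·m⁻²·A².

kg⁻¹·m⁻²·A²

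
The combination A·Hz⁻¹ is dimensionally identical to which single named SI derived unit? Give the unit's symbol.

C

Hz = s⁻¹.
So Hz⁻¹ = s.
Combining: A·Hz⁻¹ = A · s = s·A.
s·A is the base-SI form of the coulomb.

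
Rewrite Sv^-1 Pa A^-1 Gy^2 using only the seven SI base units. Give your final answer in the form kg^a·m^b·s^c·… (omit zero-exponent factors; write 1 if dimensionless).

kg·m·s⁻⁴·A⁻¹

Sv = J/kg (equivalent dose = energy per mass),
    = m²·s⁻².
So Sv⁻¹ = m⁻²·s².
Pa = N/m² (pressure = force per area),
    = kg·m⁻¹·s⁻².
Gy = J/kg (absorbed dose = energy per mass),
    = m²·s⁻².
So Gy² = m⁴·s⁻⁴.
Combining: Sv⁻¹·Pa·A⁻¹·Gy² = (m⁻²·s²) · (kg·m⁻¹·s⁻²) · A⁻¹ · (m⁴·s⁻⁴) = kg·m·s⁻⁴·A⁻¹.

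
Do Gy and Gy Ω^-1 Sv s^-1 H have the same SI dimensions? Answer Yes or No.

Left side:
  Gy = m²·s⁻².
Right side:
  Gy = J/kg (absorbed dose = energy per mass),
      = m²·s⁻².
  Ω = V/A (resistance = voltage per current),
      = kg·m²·s⁻³·A⁻².
  So Ω⁻¹ = kg⁻¹·m⁻²·s³·A².
  Sv = J/kg (equivalent dose = energy per mass),
      = m²·s⁻².
  H = Wb/A (inductance = flux per current),
      = kg·m²·s⁻²·A⁻².
  Combining: Gy·Ω⁻¹·Sv·s⁻¹·H = (m²·s⁻²) · (kg⁻¹·m⁻²·s³·A²) · (m²·s⁻²) · s⁻¹ · (kg·m²·s⁻²·A⁻²) = m⁴·s⁻⁴.
Left is m²·s⁻²; right is m⁴·s⁻⁴ — different.

No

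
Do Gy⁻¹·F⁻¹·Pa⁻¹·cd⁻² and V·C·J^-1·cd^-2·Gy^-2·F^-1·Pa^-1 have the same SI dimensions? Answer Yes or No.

Left side:
  Gy = m²·s⁻².
  So Gy⁻¹ = m⁻²·s².
  F = kg⁻¹·m⁻²·s⁴·A².
  So F⁻¹ = kg·m²·s⁻⁴·A⁻².
  Pa = kg·m⁻¹·s⁻².
  So Pa⁻¹ = kg⁻¹·m·s².
  Combining: Gy⁻¹·F⁻¹·Pa⁻¹·cd⁻² = (m⁻²·s²) · (kg·m²·s⁻⁴·A⁻²) · (kg⁻¹·m·s²) · cd⁻² = m·A⁻²·cd⁻².
Right side:
  V = W/A (potential = power per current),
      = kg·m²·s⁻³·A⁻¹.
  C = A·s = s·A (charge = current × time).
  J = N·m (work = force × distance),
      = kg·m²·s⁻².
  So J⁻¹ = kg⁻¹·m⁻²·s².
  Gy = J/kg (absorbed dose = energy per mass),
      = m²·s⁻².
  So Gy⁻² = m⁻⁴·s⁴.
  F = C/V (capacitance = charge per voltage),
      = A·s/(kg·m²·s⁻³·A⁻¹) (substituting C and V),
      = kg⁻¹·m⁻²·s⁴·A².
  So F⁻¹ = kg·m²·s⁻⁴·A⁻².
  Pa = N/m² (pressure = force per area),
      = kg·m⁻¹·s⁻².
  So Pa⁻¹ = kg⁻¹·m·s².
  Combining: V·C·J⁻¹·cd⁻²·Gy⁻²·F⁻¹·Pa⁻¹ = (kg·m²·s⁻³·A⁻¹) · (s·A) · (kg⁻¹·m⁻²·s²) · cd⁻² · (m⁻⁴·s⁴) · (kg·m²·s⁻⁴·A⁻²) · (kg⁻¹·m·s²) = m⁻¹·s²·A⁻²·cd⁻².
Left is m·A⁻²·cd⁻²; right is m⁻¹·s²·A⁻²·cd⁻² — different.

No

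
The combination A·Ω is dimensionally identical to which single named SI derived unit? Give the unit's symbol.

V

Ω = V/A (resistance = voltage per current),
    = kg·m²·s⁻³·A⁻².
Combining: A·Ω = A · (kg·m²·s⁻³·A⁻²) = kg·m²·s⁻³·A⁻¹.
kg·m²·s⁻³·A⁻¹ is the base-SI form of the volt.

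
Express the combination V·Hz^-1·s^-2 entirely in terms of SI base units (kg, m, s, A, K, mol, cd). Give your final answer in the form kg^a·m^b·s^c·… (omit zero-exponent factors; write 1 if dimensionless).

V = W/A (potential = power per current),
    = kg·m²·s⁻³·A⁻¹.
Hz = 1/s = s⁻¹ (frequency is cycles per second).
So Hz⁻¹ = s.
Combining: V·Hz⁻¹·s⁻² = (kg·m²·s⁻³·A⁻¹) · s · s⁻² = kg·m²·s⁻⁴·A⁻¹.

kg·m²·s⁻⁴·A⁻¹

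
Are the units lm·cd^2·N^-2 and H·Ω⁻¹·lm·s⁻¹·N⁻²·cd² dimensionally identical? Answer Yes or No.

Left side:
  lm = cd·sr = cd (luminous flux; sr is dimensionless).
  N = kg·m/s² = kg·m·s⁻² (force = mass × acceleration).
  So N⁻² = kg⁻²·m⁻²·s⁴.
  Combining: lm·cd²·N⁻² = cd · cd² · (kg⁻²·m⁻²·s⁴) = kg⁻²·m⁻²·s⁴·cd³.
Right side:
  H = Wb/A (inductance = flux per current),
      = kg·m²·s⁻²·A⁻².
  Ω = V/A (resistance = voltage per current),
      = kg·m²·s⁻³·A⁻².
  So Ω⁻¹ = kg⁻¹·m⁻²·s³·A².
  lm = cd·sr = cd (luminous flux; sr is dimensionless).
  N = kg·m/s² = kg·m·s⁻² (force = mass × acceleration).
  So N⁻² = kg⁻²·m⁻²·s⁴.
  Combining: H·Ω⁻¹·lm·s⁻¹·N⁻²·cd² = (kg·m²·s⁻²·A⁻²) · (kg⁻¹·m⁻²·s³·A²) · cd · s⁻¹ · (kg⁻²·m⁻²·s⁴) · cd² = kg⁻²·m⁻²·s⁴·cd³.
Both reduce to kg⁻²·m⁻²·s⁴·cd³.

Yes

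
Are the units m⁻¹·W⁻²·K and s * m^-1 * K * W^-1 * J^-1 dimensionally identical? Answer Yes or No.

Yes

Left side:
  W = kg·m²·s⁻³.
  So W⁻² = kg⁻²·m⁻⁴·s⁶.
  Combining: m⁻¹·W⁻²·K = m⁻¹ · (kg⁻²·m⁻⁴·s⁶) · K = kg⁻²·m⁻⁵·s⁶·K.
Right side:
  W = J/s (power = energy per time),
      = kg·m²·s⁻³.
  So W⁻¹ = kg⁻¹·m⁻²·s³.
  J = N·m (work = force × distance),
      = kg·m²·s⁻².
  So J⁻¹ = kg⁻¹·m⁻²·s².
  Combining: s·m⁻¹·K·W⁻¹·J⁻¹ = s · m⁻¹ · K · (kg⁻¹·m⁻²·s³) · (kg⁻¹·m⁻²·s²) = kg⁻²·m⁻⁵·s⁶·K.
Both reduce to kg⁻²·m⁻⁵·s⁶·K.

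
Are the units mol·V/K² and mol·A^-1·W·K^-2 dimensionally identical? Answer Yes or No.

Yes

Left side:
  V = kg·m²·s⁻³·A⁻¹.
  Combining: mol·V·K⁻² = mol · (kg·m²·s⁻³·A⁻¹) · K⁻² = kg·m²·s⁻³·A⁻¹·K⁻²·mol.
Right side:
  W = J/s (power = energy per time),
      = kg·m²·s⁻³.
  Combining: mol·A⁻¹·W·K⁻² = mol · A⁻¹ · (kg·m²·s⁻³) · K⁻² = kg·m²·s⁻³·A⁻¹·K⁻²·mol.
Both reduce to kg·m²·s⁻³·A⁻¹·K⁻²·mol.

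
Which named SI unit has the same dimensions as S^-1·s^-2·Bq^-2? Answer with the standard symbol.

Ω

S = 1/Ω (conductance is reciprocal resistance),
    = kg⁻¹·m⁻²·s³·A².
So S⁻¹ = kg·m²·s⁻³·A⁻².
Bq = 1/s = s⁻¹ (activity is decays per second).
So Bq⁻² = s².
Combining: S⁻¹·s⁻²·Bq⁻² = (kg·m²·s⁻³·A⁻²) · s⁻² · s² = kg·m²·s⁻³·A⁻².
kg·m²·s⁻³·A⁻² is the base-SI form of the ohm.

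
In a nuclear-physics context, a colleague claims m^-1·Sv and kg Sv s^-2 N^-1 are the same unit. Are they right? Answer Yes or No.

Yes

Left side:
  Sv = J/kg (equivalent dose = energy per mass),
      = m²·s⁻².
  Combining: m⁻¹·Sv = m⁻¹ · (m²·s⁻²) = m·s⁻².
Right side:
  Sv = m²·s⁻².
  N = kg·m·s⁻².
  So N⁻¹ = kg⁻¹·m⁻¹·s².
  Combining: kg·Sv·s⁻²·N⁻¹ = kg · (m²·s⁻²) · s⁻² · (kg⁻¹·m⁻¹·s²) = m·s⁻².
Both reduce to m·s⁻².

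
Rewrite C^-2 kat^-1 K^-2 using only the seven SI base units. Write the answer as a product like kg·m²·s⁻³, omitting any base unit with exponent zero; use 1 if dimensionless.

s⁻¹·A⁻²·K⁻²·mol⁻¹

C = A·s = s·A (charge = current × time).
So C⁻² = s⁻²·A⁻².
kat = mol/s = s⁻¹·mol (catalytic activity).
So kat⁻¹ = s·mol⁻¹.
Combining: C⁻²·kat⁻¹·K⁻² = (s⁻²·A⁻²) · (s·mol⁻¹) · K⁻² = s⁻¹·A⁻²·K⁻²·mol⁻¹.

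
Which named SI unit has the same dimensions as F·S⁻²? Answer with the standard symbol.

H

F = C/V (capacitance = charge per voltage),
    = A·s/(kg·m²·s⁻³·A⁻¹) (substituting C and V),
    = kg⁻¹·m⁻²·s⁴·A².
S = 1/Ω (conductance is reciprocal resistance),
    = kg⁻¹·m⁻²·s³·A².
So S⁻² = kg²·m⁴·s⁻⁶·A⁻⁴.
Combining: F·S⁻² = (kg⁻¹·m⁻²·s⁴·A²) · (kg²·m⁴·s⁻⁶·A⁻⁴) = kg·m²·s⁻²·A⁻².
kg·m²·s⁻²·A⁻² is the base-SI form of the henry.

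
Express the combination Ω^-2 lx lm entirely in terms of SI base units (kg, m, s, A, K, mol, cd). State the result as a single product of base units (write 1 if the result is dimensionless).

kg⁻²·m⁻⁶·s⁶·A⁴·cd²

Ω = kg·m²·s⁻³·A⁻².
So Ω⁻² = kg⁻²·m⁻⁴·s⁶·A⁴.
lx = m⁻²·cd.
lm = cd.
Combining: Ω⁻²·lx·lm = (kg⁻²·m⁻⁴·s⁶·A⁴) · (m⁻²·cd) · cd = kg⁻²·m⁻⁶·s⁶·A⁴·cd².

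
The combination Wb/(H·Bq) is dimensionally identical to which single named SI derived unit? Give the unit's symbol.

H = kg·m²·s⁻²·A⁻².
So H⁻¹ = kg⁻¹·m⁻²·s²·A².
Wb = kg·m²·s⁻²·A⁻¹.
Bq = s⁻¹.
So Bq⁻¹ = s.
Combining: H⁻¹·Wb·Bq⁻¹ = (kg⁻¹·m⁻²·s²·A²) · (kg·m²·s⁻²·A⁻¹) · s = s·A.
s·A is the base-SI form of the coulomb.

C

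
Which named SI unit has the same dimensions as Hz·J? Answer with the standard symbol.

Hz = 1/s = s⁻¹ (frequency is cycles per second).
J = N·m (work = force × distance),
    = kg·m²·s⁻².
Combining: Hz·J = s⁻¹ · (kg·m²·s⁻²) = kg·m²·s⁻³.
kg·m²·s⁻³ is the base-SI form of the watt.

W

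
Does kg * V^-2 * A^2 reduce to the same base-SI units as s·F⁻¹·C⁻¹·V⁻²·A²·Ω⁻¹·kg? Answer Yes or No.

No

Left side:
  V = W/A (potential = power per current),
      = kg·m²·s⁻³·A⁻¹.
  So V⁻² = kg⁻²·m⁻⁴·s⁶·A².
  Combining: kg·V⁻²·A² = kg · (kg⁻²·m⁻⁴·s⁶·A²) · A² = kg⁻¹·m⁻⁴·s⁶·A⁴.
Right side:
  F = kg⁻¹·m⁻²·s⁴·A².
  So F⁻¹ = kg·m²·s⁻⁴·A⁻².
  C = s·A.
  So C⁻¹ = s⁻¹·A⁻¹.
  V = kg·m²·s⁻³·A⁻¹.
  So V⁻² = kg⁻²·m⁻⁴·s⁶·A².
  Ω = kg·m²·s⁻³·A⁻².
  So Ω⁻¹ = kg⁻¹·m⁻²·s³·A².
  Combining: s·F⁻¹·C⁻¹·V⁻²·A²·Ω⁻¹·kg = s · (kg·m²·s⁻⁴·A⁻²) · (s⁻¹·A⁻¹) · (kg⁻²·m⁻⁴·s⁶·A²) · A² · (kg⁻¹·m⁻²·s³·A²) · kg = kg⁻¹·m⁻⁴·s⁵·A³.
Left is kg⁻¹·m⁻⁴·s⁶·A⁴; right is kg⁻¹·m⁻⁴·s⁵·A³ — different.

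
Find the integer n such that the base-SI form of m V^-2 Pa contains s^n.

4

V = kg·m²·s⁻³·A⁻¹.
So V⁻² = kg⁻²·m⁻⁴·s⁶·A².
Pa = kg·m⁻¹·s⁻².
Combining: m·V⁻²·Pa = m · (kg⁻²·m⁻⁴·s⁶·A²) · (kg·m⁻¹·s⁻²) = kg⁻¹·m⁻⁴·s⁴·A².
The exponent of s is 4.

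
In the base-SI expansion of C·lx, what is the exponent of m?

C = s·A.
lx = m⁻²·cd.
Combining: C·lx = (s·A) · (m⁻²·cd) = m⁻²·s·A·cd.
The exponent of m is -2.

-2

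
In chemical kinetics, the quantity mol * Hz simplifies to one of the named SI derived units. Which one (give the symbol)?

kat

Hz = 1/s = s⁻¹ (frequency is cycles per second).
Combining: mol·Hz = mol · s⁻¹ = s⁻¹·mol.
s⁻¹·mol is the base-SI form of the katal.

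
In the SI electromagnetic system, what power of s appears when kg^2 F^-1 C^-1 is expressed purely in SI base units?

-5

F = kg⁻¹·m⁻²·s⁴·A².
So F⁻¹ = kg·m²·s⁻⁴·A⁻².
C = s·A.
So C⁻¹ = s⁻¹·A⁻¹.
Combining: kg²·F⁻¹·C⁻¹ = kg² · (kg·m²·s⁻⁴·A⁻²) · (s⁻¹·A⁻¹) = kg³·m²·s⁻⁵·A⁻³.
The exponent of s is -5.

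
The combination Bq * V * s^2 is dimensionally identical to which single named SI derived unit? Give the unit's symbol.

Wb

Bq = 1/s = s⁻¹ (activity is decays per second).
V = W/A (potential = power per current),
    = kg·m²·s⁻³·A⁻¹.
Combining: Bq·V·s² = s⁻¹ · (kg·m²·s⁻³·A⁻¹) · s² = kg·m²·s⁻²·A⁻¹.
kg·m²·s⁻²·A⁻¹ is the base-SI form of the weber.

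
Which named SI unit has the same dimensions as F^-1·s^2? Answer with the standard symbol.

H

F = kg⁻¹·m⁻²·s⁴·A².
So F⁻¹ = kg·m²·s⁻⁴·A⁻².
Combining: F⁻¹·s² = (kg·m²·s⁻⁴·A⁻²) · s² = kg·m²·s⁻²·A⁻².
kg·m²·s⁻²·A⁻² is the base-SI form of the henry.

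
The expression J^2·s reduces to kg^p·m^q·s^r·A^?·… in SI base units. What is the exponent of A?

0

J = N·m (work = force × distance),
    = kg·m²·s⁻².
So J² = kg²·m⁴·s⁻⁴.
Combining: J²·s = (kg²·m⁴·s⁻⁴) · s = kg²·m⁴·s⁻³.
The exponent of A is 0.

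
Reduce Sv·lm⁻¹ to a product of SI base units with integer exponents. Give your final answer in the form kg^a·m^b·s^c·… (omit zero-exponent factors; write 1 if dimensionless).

m²·s⁻²·cd⁻¹

Sv = J/kg (equivalent dose = energy per mass),
    = m²·s⁻².
lm = cd·sr = cd (luminous flux; sr is dimensionless).
So lm⁻¹ = cd⁻¹.
Combining: Sv·lm⁻¹ = (m²·s⁻²) · cd⁻¹ = m²·s⁻²·cd⁻¹.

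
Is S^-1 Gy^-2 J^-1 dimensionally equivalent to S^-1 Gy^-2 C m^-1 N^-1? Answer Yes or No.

Left side:
  S = 1/Ω (conductance is reciprocal resistance),
      = kg⁻¹·m⁻²·s³·A².
  So S⁻¹ = kg·m²·s⁻³·A⁻².
  Gy = J/kg (absorbed dose = energy per mass),
      = m²·s⁻².
  So Gy⁻² = m⁻⁴·s⁴.
  J = N·m (work = force × distance),
      = kg·m²·s⁻².
  So J⁻¹ = kg⁻¹·m⁻²·s².
  Combining: S⁻¹·Gy⁻²·J⁻¹ = (kg·m²·s⁻³·A⁻²) · (m⁻⁴·s⁴) · (kg⁻¹·m⁻²·s²) = m⁻⁴·s³·A⁻².
Right side:
  S = 1/Ω (conductance is reciprocal resistance),
      = kg⁻¹·m⁻²·s³·A².
  So S⁻¹ = kg·m²·s⁻³·A⁻².
  Gy = J/kg (absorbed dose = energy per mass),
      = m²·s⁻².
  So Gy⁻² = m⁻⁴·s⁴.
  C = A·s = s·A (charge = current × time).
  N = kg·m/s² = kg·m·s⁻² (force = mass × acceleration).
  So N⁻¹ = kg⁻¹·m⁻¹·s².
  Combining: S⁻¹·Gy⁻²·C·m⁻¹·N⁻¹ = (kg·m²·s⁻³·A⁻²) · (m⁻⁴·s⁴) · (s·A) · m⁻¹ · (kg⁻¹·m⁻¹·s²) = m⁻⁴·s⁴·A⁻¹.
Left is m⁻⁴·s³·A⁻²; right is m⁻⁴·s⁴·A⁻¹ — different.

No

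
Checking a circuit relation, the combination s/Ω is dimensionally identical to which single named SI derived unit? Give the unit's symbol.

F

Ω = kg·m²·s⁻³·A⁻².
So Ω⁻¹ = kg⁻¹·m⁻²·s³·A².
Combining: Ω⁻¹·s = (kg⁻¹·m⁻²·s³·A²) · s = kg⁻¹·m⁻²·s⁴·A².
kg⁻¹·m⁻²·s⁴·A² is the base-SI form of the farad.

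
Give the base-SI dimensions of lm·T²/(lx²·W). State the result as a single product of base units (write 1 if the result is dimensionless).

lx = lm/m² (illuminance = luminous flux per area),
    = m⁻²·cd.
So lx⁻² = m⁴·cd⁻².
W = J/s (power = energy per time),
    = kg·m²·s⁻³.
So W⁻¹ = kg⁻¹·m⁻²·s³.
lm = cd·sr = cd (luminous flux; sr is dimensionless).
T = Wb/m² (flux density = flux per area),
    = kg·s⁻²·A⁻¹.
So T² = kg²·s⁻⁴·A⁻².
Combining: lx⁻²·W⁻¹·lm·T² = (m⁴·cd⁻²) · (kg⁻¹·m⁻²·s³) · cd · (kg²·s⁻⁴·A⁻²) = kg·m²·s⁻¹·A⁻²·cd⁻¹.

kg·m²·s⁻¹·A⁻²·cd⁻¹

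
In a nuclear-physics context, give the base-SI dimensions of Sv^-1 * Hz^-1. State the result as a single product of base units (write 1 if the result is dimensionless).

m⁻²·s³

Sv = m²·s⁻².
So Sv⁻¹ = m⁻²·s².
Hz = s⁻¹.
So Hz⁻¹ = s.
Combining: Sv⁻¹·Hz⁻¹ = (m⁻²·s²) · s = m⁻²·s³.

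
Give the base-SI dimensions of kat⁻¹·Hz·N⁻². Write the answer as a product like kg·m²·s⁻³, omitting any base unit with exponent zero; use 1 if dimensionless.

kg⁻²·m⁻²·s⁴·mol⁻¹

kat = mol/s = s⁻¹·mol (catalytic activity).
So kat⁻¹ = s·mol⁻¹.
Hz = 1/s = s⁻¹ (frequency is cycles per second).
N = kg·m/s² = kg·m·s⁻² (force = mass × acceleration).
So N⁻² = kg⁻²·m⁻²·s⁴.
Combining: kat⁻¹·Hz·N⁻² = (s·mol⁻¹) · s⁻¹ · (kg⁻²·m⁻²·s⁴) = kg⁻²·m⁻²·s⁴·mol⁻¹.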